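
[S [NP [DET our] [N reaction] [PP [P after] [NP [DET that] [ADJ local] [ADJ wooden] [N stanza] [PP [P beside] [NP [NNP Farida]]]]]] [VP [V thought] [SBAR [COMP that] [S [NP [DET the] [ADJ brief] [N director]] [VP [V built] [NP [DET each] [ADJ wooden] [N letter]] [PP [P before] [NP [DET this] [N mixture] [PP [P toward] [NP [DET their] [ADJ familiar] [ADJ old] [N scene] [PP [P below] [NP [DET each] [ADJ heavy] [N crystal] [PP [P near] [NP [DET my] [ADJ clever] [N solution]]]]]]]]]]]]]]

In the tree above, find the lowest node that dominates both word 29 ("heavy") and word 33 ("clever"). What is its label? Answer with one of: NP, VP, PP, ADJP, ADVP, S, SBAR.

Word 29 lies under S → VP → SBAR → S → VP → PP → NP → PP → NP → PP → NP → ADJ; word 33 lies under S → VP → SBAR → S → VP → PP → NP → PP → NP → PP → NP → PP → NP → ADJ. The lowest shared node is the NP.

NP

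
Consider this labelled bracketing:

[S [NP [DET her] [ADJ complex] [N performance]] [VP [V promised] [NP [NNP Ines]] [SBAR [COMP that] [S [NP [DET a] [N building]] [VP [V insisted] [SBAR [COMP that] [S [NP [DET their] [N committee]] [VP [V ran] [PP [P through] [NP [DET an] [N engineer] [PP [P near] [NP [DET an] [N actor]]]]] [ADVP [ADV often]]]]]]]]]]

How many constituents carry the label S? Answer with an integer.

The S constituents are: [S her complex performance promised Ines that a building insisted that their committee ran through an engineer near an actor often]; [S a building insisted that their committee ran through an engineer near an actor often]; [S their committee ran through an engineer near an actor often]. Total: 3.

3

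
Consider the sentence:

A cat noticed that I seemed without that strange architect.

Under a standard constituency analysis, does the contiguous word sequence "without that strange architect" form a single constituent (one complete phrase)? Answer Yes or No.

Yes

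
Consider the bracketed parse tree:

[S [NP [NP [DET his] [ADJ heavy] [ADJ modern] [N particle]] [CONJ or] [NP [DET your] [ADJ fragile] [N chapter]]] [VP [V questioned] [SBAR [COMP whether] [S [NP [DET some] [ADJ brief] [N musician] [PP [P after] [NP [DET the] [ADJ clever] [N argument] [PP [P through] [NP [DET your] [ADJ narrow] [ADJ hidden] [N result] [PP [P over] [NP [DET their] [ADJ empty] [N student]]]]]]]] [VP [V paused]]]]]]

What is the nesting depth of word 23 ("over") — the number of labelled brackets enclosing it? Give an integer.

11

Path from the root down to the word: S → VP → SBAR → S → NP → PP → NP → PP → NP → PP → P. That is 11 enclosing brackets.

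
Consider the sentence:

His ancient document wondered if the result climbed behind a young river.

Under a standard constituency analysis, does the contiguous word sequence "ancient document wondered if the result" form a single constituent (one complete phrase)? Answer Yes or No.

The smallest constituent containing the whole sequence is the clause [S his ancient document wondered if the result climbed behind a young river], but the sequence is only part of it — it straddles the boundary between noun phrase "his ancient document" and verb phrase "wondered if the result climbed behind a young river".

No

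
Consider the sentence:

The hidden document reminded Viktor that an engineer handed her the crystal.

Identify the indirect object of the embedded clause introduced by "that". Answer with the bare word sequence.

Within the embedded clause introduced by "that", the indirect object of "handed" is "her".

her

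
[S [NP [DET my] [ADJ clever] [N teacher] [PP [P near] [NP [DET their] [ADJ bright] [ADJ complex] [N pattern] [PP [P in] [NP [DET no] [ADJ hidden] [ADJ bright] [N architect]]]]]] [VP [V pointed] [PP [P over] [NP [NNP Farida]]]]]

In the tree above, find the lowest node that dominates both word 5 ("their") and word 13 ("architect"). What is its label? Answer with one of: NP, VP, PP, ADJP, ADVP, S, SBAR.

Word 5 lies under S → NP → PP → NP → DET; word 13 lies under S → NP → PP → NP → PP → NP → N. The lowest shared node is the NP.

NP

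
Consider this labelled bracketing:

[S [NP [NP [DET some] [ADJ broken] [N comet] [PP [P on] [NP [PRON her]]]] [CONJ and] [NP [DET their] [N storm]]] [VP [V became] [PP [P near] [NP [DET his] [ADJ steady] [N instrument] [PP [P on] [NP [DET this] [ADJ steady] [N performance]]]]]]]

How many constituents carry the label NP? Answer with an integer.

6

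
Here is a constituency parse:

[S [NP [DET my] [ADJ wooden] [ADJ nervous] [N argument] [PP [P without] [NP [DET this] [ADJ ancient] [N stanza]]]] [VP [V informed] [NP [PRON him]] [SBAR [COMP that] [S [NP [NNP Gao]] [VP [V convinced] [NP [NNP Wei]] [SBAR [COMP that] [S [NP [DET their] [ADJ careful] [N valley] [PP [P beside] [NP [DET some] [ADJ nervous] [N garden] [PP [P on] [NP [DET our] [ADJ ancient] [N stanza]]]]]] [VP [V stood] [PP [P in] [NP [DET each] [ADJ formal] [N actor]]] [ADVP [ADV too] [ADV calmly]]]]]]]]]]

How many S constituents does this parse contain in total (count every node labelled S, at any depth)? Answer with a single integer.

3

Scanning left to right, an opening `[S` appears at word positions 1, 12, 16 — 3 in total.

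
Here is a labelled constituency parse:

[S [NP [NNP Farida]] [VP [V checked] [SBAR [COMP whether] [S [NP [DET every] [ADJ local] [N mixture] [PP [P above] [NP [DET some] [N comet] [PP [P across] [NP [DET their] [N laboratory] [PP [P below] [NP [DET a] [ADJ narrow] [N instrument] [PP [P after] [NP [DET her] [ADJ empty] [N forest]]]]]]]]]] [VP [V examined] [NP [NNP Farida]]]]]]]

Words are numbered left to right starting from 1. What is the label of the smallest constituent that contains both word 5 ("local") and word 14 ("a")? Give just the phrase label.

Both words fall inside [NP every local mixture above some comet across their laboratory below a narrow instrument after her empty forest] (words 4–20), and no smaller constituent contains them both. Label: NP.

NP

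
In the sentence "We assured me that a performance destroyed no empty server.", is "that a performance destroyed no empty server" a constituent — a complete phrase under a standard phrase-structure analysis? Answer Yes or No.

Yes

The sequence corresponds to a single SBAR node — the subordinate clause "that a performance destroyed no empty server".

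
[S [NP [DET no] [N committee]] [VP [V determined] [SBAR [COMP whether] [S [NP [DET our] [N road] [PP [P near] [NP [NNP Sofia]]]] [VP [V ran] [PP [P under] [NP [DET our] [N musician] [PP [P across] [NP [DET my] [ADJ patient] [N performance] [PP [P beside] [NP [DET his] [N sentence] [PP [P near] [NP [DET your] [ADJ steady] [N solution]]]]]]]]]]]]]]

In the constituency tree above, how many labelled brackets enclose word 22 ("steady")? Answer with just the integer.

14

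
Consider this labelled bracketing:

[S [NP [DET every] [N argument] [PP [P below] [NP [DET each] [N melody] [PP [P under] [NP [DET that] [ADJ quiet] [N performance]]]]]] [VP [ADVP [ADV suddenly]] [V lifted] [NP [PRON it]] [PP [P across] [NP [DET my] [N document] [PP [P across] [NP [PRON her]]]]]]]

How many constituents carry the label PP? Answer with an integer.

4

The PP constituents are: [PP below each melody under that quiet performance]; [PP under that quiet performance]; [PP across my document across her]; [PP across her]. Total: 4.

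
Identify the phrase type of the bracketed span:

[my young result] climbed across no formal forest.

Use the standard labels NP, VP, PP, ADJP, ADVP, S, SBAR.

NP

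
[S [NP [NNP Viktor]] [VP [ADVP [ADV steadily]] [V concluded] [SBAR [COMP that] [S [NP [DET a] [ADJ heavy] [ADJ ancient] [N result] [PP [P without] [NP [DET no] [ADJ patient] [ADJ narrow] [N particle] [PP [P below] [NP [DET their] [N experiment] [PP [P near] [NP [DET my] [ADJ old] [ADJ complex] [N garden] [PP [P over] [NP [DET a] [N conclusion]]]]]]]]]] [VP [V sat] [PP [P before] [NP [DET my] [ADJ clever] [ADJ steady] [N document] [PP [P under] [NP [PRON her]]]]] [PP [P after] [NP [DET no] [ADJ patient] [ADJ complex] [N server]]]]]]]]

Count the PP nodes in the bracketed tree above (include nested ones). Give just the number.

7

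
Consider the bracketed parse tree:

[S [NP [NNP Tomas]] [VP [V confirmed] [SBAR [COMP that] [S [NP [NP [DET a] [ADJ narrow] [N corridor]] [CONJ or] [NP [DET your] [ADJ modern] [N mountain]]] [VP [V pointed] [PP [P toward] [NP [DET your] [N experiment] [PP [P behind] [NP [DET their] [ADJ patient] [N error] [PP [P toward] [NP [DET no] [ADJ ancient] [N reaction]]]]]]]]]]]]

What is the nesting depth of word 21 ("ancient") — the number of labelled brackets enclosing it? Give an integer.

Counting open brackets not yet closed at "ancient": [S [VP [SBAR [S [VP [PP [NP [PP [NP [PP [NP [ADJ = 12.

12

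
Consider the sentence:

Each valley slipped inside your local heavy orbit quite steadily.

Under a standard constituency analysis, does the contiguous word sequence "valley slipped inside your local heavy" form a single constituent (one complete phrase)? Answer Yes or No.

The sequence begins inside the noun phrase "each valley" and ends inside the verb phrase "slipped inside your local heavy orbit quite steadily"; it crosses a phrase boundary, so no single node in the tree spans exactly those words.

No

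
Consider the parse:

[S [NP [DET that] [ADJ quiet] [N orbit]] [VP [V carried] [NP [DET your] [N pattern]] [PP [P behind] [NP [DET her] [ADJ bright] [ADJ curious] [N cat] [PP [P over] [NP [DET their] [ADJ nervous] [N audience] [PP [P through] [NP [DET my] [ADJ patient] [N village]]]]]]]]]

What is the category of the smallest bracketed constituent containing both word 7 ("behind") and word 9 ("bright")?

PP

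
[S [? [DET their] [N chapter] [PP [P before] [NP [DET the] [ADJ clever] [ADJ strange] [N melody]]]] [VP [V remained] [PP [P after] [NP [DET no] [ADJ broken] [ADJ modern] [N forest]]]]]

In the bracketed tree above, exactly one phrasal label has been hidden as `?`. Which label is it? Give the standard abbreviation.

The `?` node immediately contains: DET 'their', N 'chapter', PP. That is the internal structure of a noun phrase, so the label is NP.

NP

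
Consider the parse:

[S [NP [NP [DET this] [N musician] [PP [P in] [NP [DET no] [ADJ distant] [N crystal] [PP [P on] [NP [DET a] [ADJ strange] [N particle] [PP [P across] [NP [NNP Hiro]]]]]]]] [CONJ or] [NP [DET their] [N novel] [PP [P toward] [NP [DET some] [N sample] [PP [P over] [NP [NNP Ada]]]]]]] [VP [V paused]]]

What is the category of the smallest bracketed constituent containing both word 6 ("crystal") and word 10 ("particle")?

The smallest bracket enclosing both words is [NP no distant crystal on a strange particle across Hiro], so the label is NP.

NP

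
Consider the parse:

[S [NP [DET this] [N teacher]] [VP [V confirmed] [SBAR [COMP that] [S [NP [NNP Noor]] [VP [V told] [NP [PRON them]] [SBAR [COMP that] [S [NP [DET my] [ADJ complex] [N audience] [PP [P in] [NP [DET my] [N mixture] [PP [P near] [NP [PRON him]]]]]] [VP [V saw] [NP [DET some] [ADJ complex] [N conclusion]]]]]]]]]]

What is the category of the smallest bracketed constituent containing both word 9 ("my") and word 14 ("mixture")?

The smallest bracket enclosing both words is [NP my complex audience in my mixture near him], so the label is NP.

NP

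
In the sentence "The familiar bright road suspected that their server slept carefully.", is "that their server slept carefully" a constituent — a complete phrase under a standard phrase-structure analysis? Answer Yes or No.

Yes

The sequence corresponds to a single SBAR node — the subordinate clause "that their server slept carefully".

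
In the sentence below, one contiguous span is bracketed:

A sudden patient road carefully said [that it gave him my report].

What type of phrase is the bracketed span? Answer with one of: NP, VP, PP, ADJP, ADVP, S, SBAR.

SBAR

The bracketed span "that it gave him my report" is headed by "that", making it a subordinate clause (SBAR).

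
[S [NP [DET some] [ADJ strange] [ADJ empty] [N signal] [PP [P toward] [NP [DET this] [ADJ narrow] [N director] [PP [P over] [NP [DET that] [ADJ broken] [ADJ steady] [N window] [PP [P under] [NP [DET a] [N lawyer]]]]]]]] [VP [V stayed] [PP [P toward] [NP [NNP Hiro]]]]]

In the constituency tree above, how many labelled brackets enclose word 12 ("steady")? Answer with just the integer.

Counting open brackets not yet closed at "steady": [S [NP [PP [NP [PP [NP [ADJ = 7.

7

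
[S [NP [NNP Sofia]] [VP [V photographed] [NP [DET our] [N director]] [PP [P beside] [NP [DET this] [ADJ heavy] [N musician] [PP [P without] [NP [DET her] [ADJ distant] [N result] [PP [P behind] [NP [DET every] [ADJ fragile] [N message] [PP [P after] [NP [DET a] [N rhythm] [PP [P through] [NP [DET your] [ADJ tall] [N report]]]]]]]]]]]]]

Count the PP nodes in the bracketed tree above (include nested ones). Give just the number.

The PP constituents are: [PP beside this heavy musician without her distant result behind every fragile message after a rhythm through your tall report]; [PP without her distant result behind every fragile message after a rhythm through your tall report]; [PP behind every fragile message after a rhythm through your tall report]; [PP after a rhythm through your tall report]; [PP through your tall report]. Total: 5.

5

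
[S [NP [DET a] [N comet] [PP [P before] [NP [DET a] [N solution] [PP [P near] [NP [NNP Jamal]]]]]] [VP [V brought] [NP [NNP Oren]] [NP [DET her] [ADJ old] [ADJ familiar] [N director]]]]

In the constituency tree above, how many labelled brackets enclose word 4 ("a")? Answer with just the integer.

5

Path from the root down to the word: S → NP → PP → NP → DET. That is 5 enclosing brackets.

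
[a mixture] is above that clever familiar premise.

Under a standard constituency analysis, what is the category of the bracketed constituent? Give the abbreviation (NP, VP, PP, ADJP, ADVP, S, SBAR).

NP

The span is built around the noun "mixture" — a noun phrase (NP).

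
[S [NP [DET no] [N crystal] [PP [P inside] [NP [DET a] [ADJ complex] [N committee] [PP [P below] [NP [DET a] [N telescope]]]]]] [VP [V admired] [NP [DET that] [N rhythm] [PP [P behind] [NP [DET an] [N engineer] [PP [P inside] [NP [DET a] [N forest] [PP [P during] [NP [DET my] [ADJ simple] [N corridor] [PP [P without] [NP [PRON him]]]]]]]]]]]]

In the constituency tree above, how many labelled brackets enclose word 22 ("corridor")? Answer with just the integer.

The word sits inside N, which is inside NP, inside PP, inside NP, inside PP, inside NP, inside PP, inside NP, inside VP, inside S — 10 brackets in all.

10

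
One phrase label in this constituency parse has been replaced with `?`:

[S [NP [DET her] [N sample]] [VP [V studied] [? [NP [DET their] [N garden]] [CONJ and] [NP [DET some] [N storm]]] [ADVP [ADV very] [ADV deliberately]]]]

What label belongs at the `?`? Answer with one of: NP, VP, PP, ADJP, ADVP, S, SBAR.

The `?` node immediately contains: NP, CONJ 'and', NP. That is the internal structure of a noun phrase, so the label is NP.

NP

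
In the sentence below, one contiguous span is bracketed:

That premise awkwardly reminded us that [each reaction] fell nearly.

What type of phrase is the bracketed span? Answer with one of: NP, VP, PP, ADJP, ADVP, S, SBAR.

The span is built around the noun "reaction" — a noun phrase (NP).

NP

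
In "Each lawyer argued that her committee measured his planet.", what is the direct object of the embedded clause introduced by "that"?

The verb of the embedded clause introduced by "that" is "measured"; its direct object is the NP "his planet".

his planet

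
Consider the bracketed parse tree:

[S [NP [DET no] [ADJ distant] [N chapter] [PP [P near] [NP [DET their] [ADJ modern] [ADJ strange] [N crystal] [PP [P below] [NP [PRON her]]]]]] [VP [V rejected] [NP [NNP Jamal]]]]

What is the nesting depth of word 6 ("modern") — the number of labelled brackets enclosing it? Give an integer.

5

Path from the root down to the word: S → NP → PP → NP → ADJ. That is 5 enclosing brackets.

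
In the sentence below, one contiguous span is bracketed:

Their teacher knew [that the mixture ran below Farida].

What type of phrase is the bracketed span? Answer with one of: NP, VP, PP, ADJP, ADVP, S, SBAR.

"that" is the head of the bracketed span, so the span is a subordinate clause: SBAR.

SBAR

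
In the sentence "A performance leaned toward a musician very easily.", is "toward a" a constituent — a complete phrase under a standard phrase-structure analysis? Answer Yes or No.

The sequence begins inside the preposition "toward" and ends inside the noun phrase "a musician"; it crosses a phrase boundary, so no single node in the tree spans exactly those words.

No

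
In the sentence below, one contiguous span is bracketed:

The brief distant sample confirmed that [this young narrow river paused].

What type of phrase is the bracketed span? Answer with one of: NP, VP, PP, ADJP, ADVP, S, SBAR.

"paused" is the head of the bracketed span, so the span is a clause: S.

S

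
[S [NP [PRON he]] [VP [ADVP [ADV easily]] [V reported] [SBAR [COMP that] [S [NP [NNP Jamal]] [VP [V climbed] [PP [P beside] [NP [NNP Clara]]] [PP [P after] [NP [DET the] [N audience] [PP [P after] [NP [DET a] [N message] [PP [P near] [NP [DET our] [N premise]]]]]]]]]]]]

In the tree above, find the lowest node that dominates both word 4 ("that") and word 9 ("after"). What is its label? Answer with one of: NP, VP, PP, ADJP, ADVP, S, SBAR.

SBAR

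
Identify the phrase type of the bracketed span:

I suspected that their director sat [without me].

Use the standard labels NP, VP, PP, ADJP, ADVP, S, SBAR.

PP

The span is built around the preposition "without" — a prepositional phrase (PP).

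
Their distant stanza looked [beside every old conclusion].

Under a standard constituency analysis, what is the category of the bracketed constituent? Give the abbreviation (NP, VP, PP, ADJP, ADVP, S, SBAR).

The span is built around the preposition "beside" — a prepositional phrase (PP).

PP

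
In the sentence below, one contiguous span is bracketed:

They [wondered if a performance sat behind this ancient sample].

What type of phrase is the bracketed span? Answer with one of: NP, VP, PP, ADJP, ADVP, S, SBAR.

VP

The span is built around the verb "wondered" — a verb phrase (VP).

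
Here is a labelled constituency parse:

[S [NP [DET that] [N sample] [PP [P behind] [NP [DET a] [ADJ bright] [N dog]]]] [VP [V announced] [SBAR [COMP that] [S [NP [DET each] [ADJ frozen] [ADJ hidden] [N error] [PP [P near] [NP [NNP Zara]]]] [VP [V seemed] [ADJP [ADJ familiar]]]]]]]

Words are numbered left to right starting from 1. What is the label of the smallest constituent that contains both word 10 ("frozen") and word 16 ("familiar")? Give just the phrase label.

S

The smallest bracket enclosing both words is [S each frozen hidden error near Zara seemed familiar], so the label is S.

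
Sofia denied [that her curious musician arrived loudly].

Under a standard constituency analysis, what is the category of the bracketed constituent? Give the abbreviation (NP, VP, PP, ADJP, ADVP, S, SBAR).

SBAR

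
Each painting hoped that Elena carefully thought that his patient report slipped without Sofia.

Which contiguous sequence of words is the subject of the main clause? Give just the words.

each painting

The subject of the main clause is the NP immediately before the verb "hoped": "each painting".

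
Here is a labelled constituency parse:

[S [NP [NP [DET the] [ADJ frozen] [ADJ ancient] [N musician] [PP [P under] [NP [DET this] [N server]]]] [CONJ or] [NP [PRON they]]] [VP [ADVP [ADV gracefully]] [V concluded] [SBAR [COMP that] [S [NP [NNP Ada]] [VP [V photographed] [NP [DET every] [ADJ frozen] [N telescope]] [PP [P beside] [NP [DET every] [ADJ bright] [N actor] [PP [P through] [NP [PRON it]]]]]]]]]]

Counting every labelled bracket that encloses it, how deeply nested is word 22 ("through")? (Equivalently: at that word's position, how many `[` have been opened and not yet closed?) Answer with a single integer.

9

Counting open brackets not yet closed at "through": [S [VP [SBAR [S [VP [PP [NP [PP [P = 9.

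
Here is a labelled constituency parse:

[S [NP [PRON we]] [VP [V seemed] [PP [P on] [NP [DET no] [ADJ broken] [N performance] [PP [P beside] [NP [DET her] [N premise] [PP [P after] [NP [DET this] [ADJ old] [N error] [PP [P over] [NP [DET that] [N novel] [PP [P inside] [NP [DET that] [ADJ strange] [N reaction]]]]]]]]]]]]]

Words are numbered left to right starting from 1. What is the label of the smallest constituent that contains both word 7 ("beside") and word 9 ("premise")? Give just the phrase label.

Both words fall inside [PP beside her premise after this old error over that novel inside that strange reaction] (words 7–20), and no smaller constituent contains them both. Label: PP.

PP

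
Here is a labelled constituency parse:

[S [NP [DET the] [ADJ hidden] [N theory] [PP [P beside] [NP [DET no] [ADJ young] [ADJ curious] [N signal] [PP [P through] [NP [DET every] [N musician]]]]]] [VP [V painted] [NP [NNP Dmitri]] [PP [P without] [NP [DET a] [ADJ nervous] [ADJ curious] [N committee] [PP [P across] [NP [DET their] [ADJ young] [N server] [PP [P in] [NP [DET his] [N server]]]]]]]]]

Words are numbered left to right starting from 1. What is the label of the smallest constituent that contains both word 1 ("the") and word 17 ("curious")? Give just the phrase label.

S

Both words fall inside [S the hidden theory beside no young curious signal through every musician painted Dmitri without a nervous curious committee across their young server in his server] (words 1–25), and no smaller constituent contains them both. Label: S.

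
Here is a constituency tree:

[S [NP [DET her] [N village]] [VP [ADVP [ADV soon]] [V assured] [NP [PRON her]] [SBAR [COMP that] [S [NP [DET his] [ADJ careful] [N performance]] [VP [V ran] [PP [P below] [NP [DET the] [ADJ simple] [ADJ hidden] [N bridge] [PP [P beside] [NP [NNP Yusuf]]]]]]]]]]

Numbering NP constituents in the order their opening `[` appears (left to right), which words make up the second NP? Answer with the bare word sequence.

her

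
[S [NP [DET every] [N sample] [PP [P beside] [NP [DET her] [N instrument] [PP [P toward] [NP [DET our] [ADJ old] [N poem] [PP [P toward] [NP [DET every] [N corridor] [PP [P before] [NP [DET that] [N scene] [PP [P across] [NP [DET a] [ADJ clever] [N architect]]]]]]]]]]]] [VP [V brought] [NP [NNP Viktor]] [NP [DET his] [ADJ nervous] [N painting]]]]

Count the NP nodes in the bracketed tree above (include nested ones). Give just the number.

8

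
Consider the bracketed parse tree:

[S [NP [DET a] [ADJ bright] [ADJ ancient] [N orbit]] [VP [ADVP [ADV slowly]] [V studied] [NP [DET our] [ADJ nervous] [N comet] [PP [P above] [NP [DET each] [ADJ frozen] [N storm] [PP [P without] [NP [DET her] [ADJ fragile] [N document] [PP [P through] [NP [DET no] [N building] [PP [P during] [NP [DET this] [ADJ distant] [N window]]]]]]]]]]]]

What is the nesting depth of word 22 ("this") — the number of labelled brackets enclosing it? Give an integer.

12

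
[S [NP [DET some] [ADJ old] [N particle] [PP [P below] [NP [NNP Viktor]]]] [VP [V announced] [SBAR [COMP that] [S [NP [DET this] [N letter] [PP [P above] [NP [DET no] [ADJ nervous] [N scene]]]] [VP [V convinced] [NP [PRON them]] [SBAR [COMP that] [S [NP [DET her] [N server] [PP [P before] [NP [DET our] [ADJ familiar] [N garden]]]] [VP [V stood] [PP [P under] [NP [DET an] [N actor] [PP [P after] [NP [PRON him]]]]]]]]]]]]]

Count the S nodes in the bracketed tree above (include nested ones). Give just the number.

3

Listing each S by its span: [S some old particle below Viktor announced that this letter above no nervous scene convinced them that her server before our familiar garden stood under an actor after him]; [S this letter above no nervous scene convinced them that her server before our familiar garden stood under an actor after him]; [S her server before our familiar garden stood under an actor after him] — that makes 3.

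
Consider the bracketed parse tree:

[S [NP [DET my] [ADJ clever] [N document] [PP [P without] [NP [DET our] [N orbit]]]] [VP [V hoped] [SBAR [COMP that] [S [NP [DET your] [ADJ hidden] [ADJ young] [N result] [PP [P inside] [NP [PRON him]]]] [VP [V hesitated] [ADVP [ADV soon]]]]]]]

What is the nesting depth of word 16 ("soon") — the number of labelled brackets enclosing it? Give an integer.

7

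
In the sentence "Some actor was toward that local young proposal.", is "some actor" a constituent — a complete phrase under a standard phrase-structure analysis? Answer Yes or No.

Yes

These words form the whole noun phrase headed by "actor", so yes — one constituent.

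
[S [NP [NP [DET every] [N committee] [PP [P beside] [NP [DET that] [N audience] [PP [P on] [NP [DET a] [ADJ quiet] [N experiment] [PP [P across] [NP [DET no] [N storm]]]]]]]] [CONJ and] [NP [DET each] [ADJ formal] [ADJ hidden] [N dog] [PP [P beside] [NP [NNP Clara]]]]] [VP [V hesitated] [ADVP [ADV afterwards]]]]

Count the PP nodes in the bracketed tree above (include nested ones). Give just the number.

4

Scanning left to right, an opening `[PP` appears at word positions 3, 6, 10, 18 — 4 in total.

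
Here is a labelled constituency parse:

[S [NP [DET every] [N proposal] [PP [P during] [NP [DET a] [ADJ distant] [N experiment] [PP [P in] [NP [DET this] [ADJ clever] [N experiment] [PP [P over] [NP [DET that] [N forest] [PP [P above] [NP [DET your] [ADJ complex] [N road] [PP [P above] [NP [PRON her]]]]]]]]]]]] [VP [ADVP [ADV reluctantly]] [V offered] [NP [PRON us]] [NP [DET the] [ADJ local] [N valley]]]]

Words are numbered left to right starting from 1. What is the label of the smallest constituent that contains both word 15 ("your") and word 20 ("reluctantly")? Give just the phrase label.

The smallest bracket enclosing both words is [S every proposal during a distant experiment in this clever experiment over that forest above your complex road above her reluctantly offered us the local valley], so the label is S.

S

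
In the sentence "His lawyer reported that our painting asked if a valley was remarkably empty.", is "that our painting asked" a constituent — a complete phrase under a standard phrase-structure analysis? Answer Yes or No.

No

The smallest constituent containing the whole sequence is the subordinate clause [SBAR that our painting asked if a valley was remarkably empty], but the sequence is only part of it — it straddles the boundary between complementizer "that" and clause "our painting asked if a valley was remarkably empty".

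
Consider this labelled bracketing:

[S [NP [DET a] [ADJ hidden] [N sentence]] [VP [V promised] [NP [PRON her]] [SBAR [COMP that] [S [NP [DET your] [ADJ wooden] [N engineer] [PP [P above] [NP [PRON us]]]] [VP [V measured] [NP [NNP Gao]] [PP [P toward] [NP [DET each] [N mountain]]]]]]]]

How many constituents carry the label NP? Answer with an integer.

Scanning left to right, an opening `[NP` appears at word positions 1, 5, 7, 11, 13, 15 — 6 in total.

6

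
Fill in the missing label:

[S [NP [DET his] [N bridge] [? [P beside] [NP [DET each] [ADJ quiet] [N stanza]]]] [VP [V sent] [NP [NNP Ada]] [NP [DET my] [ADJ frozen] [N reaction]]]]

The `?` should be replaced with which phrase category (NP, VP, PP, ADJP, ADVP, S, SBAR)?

Looking at what the `?` directly dominates — P 'beside', NP — this is a prepositional phrase (PP).

PP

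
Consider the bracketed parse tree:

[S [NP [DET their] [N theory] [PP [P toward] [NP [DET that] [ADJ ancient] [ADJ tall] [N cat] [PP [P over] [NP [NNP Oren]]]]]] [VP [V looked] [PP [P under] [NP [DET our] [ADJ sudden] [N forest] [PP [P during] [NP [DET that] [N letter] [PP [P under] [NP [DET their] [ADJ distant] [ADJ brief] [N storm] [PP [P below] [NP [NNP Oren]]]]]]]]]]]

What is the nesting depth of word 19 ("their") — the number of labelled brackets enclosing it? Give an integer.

Counting open brackets not yet closed at "their": [S [VP [PP [NP [PP [NP [PP [NP [DET = 9.

9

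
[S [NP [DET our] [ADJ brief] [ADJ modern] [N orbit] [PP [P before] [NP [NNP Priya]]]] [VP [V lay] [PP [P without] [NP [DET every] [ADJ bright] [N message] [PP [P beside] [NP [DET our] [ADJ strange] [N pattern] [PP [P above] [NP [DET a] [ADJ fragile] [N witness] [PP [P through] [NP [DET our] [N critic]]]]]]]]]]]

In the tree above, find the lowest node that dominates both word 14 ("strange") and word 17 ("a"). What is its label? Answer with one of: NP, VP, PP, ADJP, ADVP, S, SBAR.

The smallest bracket enclosing both words is [NP our strange pattern above a fragile witness through our critic], so the label is NP.

NP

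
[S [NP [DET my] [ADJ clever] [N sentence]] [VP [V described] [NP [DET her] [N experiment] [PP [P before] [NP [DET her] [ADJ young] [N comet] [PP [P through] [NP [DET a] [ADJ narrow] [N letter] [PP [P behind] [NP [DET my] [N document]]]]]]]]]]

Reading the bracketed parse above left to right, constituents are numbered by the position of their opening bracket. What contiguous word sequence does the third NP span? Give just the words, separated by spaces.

In left-to-right order the NP constituents are "my clever sentence"; "her experiment before her young comet through a narrow letter behind my document"; "her young comet through a narrow letter behind my document"; "a narrow letter behind my document"; "my document". Number 3 is "her young comet through a narrow letter behind my document".

her young comet through a narrow letter behind my document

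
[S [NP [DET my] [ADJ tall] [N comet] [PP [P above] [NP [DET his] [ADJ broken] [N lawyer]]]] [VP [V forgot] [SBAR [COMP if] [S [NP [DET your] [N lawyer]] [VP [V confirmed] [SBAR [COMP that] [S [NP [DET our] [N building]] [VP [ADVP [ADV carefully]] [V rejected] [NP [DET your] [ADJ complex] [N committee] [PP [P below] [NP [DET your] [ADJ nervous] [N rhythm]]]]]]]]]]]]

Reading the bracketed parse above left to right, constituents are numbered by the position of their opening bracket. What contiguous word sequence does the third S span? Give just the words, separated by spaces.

The S opening brackets appear, in order, over: "my tall comet above his broken lawyer forgot if your lawyer confirmed that our building carefully rejected your complex committee below your nervous rhythm"; "your lawyer confirmed that our building carefully rejected your complex committee below your nervous rhythm"; "our building carefully rejected your complex committee below your nervous rhythm". The third one spans "our building carefully rejected your complex committee below your nervous rhythm".

our building carefully rejected your complex committee below your nervous rhythm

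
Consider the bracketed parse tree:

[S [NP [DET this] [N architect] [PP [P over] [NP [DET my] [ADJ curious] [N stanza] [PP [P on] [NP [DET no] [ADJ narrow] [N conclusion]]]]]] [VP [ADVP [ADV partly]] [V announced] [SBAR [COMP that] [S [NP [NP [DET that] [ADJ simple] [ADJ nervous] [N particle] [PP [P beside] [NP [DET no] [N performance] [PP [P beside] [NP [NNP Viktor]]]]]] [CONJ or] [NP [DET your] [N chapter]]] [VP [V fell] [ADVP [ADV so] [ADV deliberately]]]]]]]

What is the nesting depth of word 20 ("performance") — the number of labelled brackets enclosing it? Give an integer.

Path from the root down to the word: S → VP → SBAR → S → NP → NP → PP → NP → N. That is 9 enclosing brackets.

9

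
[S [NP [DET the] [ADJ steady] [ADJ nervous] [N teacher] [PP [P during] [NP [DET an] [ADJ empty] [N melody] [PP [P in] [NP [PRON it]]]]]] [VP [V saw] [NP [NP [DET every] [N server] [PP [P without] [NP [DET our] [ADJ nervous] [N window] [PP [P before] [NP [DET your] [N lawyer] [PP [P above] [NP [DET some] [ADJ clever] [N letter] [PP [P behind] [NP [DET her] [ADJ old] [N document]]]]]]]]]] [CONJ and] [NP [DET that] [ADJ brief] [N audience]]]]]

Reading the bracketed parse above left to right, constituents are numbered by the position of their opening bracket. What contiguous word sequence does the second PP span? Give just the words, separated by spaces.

in it

The PP opening brackets appear, in order, over: "during an empty melody in it"; "in it"; "without our nervous window before your lawyer above some clever letter behind her old document"; "before your lawyer above some clever letter behind her old document"; "above some clever letter behind her old document"; "behind her old document". The second one spans "in it".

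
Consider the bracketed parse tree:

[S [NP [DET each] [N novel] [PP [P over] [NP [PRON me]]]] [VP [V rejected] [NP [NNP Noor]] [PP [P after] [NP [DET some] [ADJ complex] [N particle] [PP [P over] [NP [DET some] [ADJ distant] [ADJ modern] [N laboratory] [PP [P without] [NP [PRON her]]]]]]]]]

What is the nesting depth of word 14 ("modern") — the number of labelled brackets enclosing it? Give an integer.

7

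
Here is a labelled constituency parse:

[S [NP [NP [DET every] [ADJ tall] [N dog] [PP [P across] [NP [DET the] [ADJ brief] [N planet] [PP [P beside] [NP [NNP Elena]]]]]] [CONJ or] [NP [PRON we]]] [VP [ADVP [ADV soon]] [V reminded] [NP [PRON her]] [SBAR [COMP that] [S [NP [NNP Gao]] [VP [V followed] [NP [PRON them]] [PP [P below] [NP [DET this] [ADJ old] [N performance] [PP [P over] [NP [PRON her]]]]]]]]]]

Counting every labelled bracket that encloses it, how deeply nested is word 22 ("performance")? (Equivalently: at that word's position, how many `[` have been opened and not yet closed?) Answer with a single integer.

Counting open brackets not yet closed at "performance": [S [VP [SBAR [S [VP [PP [NP [N = 8.

8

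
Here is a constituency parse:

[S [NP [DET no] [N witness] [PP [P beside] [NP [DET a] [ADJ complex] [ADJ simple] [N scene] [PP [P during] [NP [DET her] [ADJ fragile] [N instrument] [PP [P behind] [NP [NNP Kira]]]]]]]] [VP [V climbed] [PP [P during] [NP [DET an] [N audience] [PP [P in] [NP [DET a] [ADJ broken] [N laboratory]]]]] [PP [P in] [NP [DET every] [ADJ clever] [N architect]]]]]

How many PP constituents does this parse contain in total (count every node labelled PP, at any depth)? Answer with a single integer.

6

The PP constituents are: [PP beside a complex simple scene during her fragile instrument behind Kira]; [PP during her fragile instrument behind Kira]; [PP behind Kira]; [PP during an audience in a broken laboratory]; [PP in a broken laboratory]; [PP in every clever architect]. Total: 6.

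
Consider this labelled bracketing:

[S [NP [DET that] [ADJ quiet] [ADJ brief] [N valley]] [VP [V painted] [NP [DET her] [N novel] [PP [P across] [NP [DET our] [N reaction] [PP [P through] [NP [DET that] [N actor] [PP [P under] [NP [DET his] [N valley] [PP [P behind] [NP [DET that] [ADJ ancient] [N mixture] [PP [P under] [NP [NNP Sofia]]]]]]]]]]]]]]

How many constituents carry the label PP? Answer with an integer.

5

The PP constituents are: [PP across our reaction through that actor under his valley behind that ancient mixture under Sofia]; [PP through that actor under his valley behind that ancient mixture under Sofia]; [PP under his valley behind that ancient mixture under Sofia]; [PP behind that ancient mixture under Sofia]; [PP under Sofia]. Total: 5.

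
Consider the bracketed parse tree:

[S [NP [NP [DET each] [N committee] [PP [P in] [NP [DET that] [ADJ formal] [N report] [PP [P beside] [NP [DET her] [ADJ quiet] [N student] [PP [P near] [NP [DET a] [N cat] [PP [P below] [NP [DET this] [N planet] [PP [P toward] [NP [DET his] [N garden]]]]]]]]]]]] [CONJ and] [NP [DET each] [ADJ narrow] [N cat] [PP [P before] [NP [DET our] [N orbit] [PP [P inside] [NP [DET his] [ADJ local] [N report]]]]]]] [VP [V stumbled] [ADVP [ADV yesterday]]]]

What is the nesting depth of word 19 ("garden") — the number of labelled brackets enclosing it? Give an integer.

14

Counting open brackets not yet closed at "garden": [S [NP [NP [PP [NP [PP [NP [PP [NP [PP [NP [PP [NP [N = 14.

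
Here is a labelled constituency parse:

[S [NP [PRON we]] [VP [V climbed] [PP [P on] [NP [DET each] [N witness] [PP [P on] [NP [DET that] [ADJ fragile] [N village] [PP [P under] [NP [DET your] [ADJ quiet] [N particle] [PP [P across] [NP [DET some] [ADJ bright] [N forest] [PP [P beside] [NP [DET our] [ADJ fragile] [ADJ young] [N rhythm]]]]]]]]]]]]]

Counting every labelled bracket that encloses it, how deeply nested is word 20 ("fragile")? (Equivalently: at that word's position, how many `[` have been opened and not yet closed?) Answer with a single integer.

13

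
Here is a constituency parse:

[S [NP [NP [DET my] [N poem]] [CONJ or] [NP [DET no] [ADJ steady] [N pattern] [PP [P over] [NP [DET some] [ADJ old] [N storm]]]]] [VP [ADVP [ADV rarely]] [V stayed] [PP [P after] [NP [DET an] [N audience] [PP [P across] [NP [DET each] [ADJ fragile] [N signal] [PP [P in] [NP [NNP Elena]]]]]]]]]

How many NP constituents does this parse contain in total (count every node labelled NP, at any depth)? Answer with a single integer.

7

Listing each NP by its span: [NP my poem or no steady pattern over some old storm]; [NP my poem]; [NP no steady pattern over some old storm]; [NP some old storm]; [NP an audience across each fragile signal in Elena]; [NP each fragile signal in Elena] … — that makes 7.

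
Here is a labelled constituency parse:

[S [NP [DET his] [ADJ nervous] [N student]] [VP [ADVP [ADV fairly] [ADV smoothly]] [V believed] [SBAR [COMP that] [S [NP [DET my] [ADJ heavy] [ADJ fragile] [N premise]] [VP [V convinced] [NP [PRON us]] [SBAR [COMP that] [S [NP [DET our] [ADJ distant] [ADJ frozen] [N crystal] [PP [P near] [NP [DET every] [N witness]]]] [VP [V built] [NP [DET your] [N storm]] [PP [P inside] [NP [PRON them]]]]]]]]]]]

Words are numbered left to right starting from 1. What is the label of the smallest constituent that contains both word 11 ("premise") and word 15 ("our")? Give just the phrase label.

S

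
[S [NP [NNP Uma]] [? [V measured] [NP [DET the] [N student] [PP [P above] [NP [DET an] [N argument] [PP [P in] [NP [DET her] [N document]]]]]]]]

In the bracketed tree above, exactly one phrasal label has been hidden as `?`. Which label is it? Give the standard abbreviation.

VP

Looking at what the `?` directly dominates — V 'measured', NP — this is a verb phrase (VP).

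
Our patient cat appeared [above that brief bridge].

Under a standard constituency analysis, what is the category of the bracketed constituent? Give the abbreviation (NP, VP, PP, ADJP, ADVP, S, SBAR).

"above" is the head of the bracketed span, so the span is a prepositional phrase: PP.

PP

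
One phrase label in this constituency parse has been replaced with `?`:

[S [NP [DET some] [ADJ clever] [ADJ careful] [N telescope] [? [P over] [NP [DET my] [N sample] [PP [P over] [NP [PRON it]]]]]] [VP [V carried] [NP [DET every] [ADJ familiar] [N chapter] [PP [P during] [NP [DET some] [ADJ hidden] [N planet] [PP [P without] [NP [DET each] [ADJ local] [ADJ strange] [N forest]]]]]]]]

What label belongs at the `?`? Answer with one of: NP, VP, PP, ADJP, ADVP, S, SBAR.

PP

A constituent whose immediate children are P 'over', NP is a prepositional phrase: PP.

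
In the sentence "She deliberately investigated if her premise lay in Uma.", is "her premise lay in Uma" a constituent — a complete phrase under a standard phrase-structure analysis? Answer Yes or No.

These words form the whole clause headed by "lay", so yes — one constituent.

Yes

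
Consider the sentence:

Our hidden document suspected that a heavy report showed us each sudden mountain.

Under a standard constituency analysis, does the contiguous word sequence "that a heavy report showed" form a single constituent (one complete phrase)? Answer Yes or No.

No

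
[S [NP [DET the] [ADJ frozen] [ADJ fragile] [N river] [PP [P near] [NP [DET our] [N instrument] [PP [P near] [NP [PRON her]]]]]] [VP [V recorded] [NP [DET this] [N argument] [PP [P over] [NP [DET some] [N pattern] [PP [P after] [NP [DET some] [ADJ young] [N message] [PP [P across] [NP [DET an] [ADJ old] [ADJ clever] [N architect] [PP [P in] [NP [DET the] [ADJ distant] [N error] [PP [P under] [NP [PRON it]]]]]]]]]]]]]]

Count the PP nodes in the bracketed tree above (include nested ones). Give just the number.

7

The PP constituents are: [PP near our instrument near her]; [PP near her]; [PP over some pattern after some young message across an old clever architect in the distant error under it]; [PP after some young message across an old clever architect in the distant error under it]; [PP across an old clever architect in the distant error under it]; [PP in the distant error under it] …. Total: 7.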